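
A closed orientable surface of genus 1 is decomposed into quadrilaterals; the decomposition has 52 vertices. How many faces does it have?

χ = 2 − 2·1 = 0, and every face is a square so 4F = 2E.
V − E + F = 0 with E = 4F/2 gives 52 − (4/2 − 1)·F = 0, so F = 52 and E = 104.

52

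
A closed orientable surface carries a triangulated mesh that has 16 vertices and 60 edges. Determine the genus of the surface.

Every face is a triangle and each edge borders two faces, so 3F = 2·60, giving F = 40.
χ = V − E + F = 16 − 60 + 40 = -4.
For a closed orientable surface χ = 2 − 2g, so g = (2 − (-4))/2 = 3.

3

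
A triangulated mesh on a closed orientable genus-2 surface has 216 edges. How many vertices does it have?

70

χ = 2 − 2·2 = -2, and every face is a triangle so 3F = 2E.
F = 2E/3 = 144. Then V = -2 + E − F = -2 + 216 − 144 = 70.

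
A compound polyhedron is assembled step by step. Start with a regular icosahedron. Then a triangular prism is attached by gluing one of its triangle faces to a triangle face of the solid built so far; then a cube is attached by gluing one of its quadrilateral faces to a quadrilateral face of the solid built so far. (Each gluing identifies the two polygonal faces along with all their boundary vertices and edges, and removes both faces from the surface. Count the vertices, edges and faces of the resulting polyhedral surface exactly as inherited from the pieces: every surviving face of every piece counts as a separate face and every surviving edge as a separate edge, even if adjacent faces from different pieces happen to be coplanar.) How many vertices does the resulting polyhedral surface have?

A regular icosahedron: V=12, E=30, F=20.
Attach a triangular prism (V=6, E=9, F=5) along a 3-gon: merge 3 vertices and 3 edges, delete both glued faces → V=15, E=36, F=23.
Attach a cube (V=8, E=12, F=6) along a 4-gon: merge 4 vertices and 4 edges, delete both glued faces → V=19, E=44, F=27.
Check: V − E + F = 19 − 44 + 27 = 2.

19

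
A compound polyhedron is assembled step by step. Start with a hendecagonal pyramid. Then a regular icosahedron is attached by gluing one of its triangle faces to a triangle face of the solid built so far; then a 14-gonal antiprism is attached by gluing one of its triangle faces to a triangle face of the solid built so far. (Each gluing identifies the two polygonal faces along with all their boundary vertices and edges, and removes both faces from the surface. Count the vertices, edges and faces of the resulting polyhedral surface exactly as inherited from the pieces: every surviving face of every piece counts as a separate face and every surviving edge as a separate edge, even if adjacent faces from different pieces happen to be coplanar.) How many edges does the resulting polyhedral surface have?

A hendecagonal pyramid: V=12, E=22, F=12.
Attach a regular icosahedron (V=12, E=30, F=20) along a 3-gon: merge 3 vertices and 3 edges, delete both glued faces → V=21, E=49, F=30.
Attach a 14-gonal antiprism (V=28, E=56, F=30) along a 3-gon: merge 3 vertices and 3 edges, delete both glued faces → V=46, E=102, F=58.
Check: V − E + F = 46 − 102 + 58 = 2.

102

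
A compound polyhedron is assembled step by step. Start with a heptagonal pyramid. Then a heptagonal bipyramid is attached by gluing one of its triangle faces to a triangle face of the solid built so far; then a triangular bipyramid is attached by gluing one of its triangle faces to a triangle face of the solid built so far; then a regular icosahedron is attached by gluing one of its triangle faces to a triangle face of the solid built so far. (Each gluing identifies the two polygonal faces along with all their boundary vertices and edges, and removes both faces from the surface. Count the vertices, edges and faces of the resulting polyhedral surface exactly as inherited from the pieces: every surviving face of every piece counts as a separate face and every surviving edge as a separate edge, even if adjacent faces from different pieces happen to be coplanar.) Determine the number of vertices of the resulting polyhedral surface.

25

A heptagonal pyramid: V=8, E=14, F=8.
Attach a heptagonal bipyramid (V=9, E=21, F=14) along a 3-gon: merge 3 vertices and 3 edges, delete both glued faces → V=14, E=32, F=20.
Attach a triangular bipyramid (V=5, E=9, F=6) along a 3-gon: merge 3 vertices and 3 edges, delete both glued faces → V=16, E=38, F=24.
Attach a regular icosahedron (V=12, E=30, F=20) along a 3-gon: merge 3 vertices and 3 edges, delete both glued faces → V=25, E=65, F=42.
Check: V − E + F = 25 − 65 + 42 = 2.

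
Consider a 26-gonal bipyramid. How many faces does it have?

A bipyramid over an n-gon has 2n triangular faces and n + 2 vertices: V = 26 + 2 = 28, E = 3·26 = 78, F = 2·26 = 52.

52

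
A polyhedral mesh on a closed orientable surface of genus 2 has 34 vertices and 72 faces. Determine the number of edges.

For a closed orientable surface of genus 2, χ = 2 − 2·2 = -2.
E = V + F − (-2) = 34 + 72 − (-2) = 108.

108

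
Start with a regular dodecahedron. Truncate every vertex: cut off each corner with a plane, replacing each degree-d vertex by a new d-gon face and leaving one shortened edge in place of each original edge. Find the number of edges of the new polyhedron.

90

The base solid has V = 20, E = 30, F = 12.
Truncation replaces each original edge-end by a new vertex, so V′ = 2E = 60.
Each original edge survives, and each old vertex of degree d contributes d new edges; summing degrees gives Σd = 2E, so E′ = E + 2E = 3E = 90.
Each original face survives and each original vertex becomes one new face: F′ = F + V = 32.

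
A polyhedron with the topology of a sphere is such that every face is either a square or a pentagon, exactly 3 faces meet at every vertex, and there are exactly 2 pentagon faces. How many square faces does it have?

5

Let x be the number of squares; then F = 2 + x.
Edge–face incidences: 2E = 5·2 + 4·x = 10 + 4x.
Every vertex has degree 3, so 3V = 2E.
Euler: V − E + F = 2 ⇒ (2E)/3 − E + (2 + x) = 2.
Multiply by 6: 2·(2E) − 3·(2E) + 6·(2 + x) = 12, i.e. 12 + 6x − (10 + 4x) = 12.
Collecting terms: 2x + 2 = 12, so 2x = 10, so x = 5.
Then 2E = 10 + 4·5 = 30, so E = 15, V = 2E/3 = 10, F = 2 + 5 = 7.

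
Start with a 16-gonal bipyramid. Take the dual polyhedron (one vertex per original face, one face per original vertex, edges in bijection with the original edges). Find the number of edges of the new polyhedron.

48

The base solid has V = 18, E = 48, F = 32.
The dual swaps V and F and preserves E: V′ = F = 32, E′ = E = 48, F′ = V = 18.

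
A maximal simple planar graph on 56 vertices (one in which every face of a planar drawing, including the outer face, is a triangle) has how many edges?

In a plane triangulation 3F = 2E and V − E + F = 2, so E = 3V − 6 = 3·56 − 6 = 162.

162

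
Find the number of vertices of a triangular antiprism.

6

An antiprism on an n-gon has two n-gon caps and 2n triangles: V = 2·3 = 6, E = 4·3 = 12, F = 2·3 + 2 = 8.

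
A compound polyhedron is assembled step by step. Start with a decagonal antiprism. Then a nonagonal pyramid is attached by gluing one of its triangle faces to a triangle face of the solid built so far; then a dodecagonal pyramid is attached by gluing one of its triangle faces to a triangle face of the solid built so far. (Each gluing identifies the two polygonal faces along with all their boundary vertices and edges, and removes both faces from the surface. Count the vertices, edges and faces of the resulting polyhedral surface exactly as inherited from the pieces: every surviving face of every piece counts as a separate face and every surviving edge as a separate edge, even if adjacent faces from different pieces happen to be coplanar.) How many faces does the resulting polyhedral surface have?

41

A decagonal antiprism: V=20, E=40, F=22.
Attach a nonagonal pyramid (V=10, E=18, F=10) along a 3-gon: merge 3 vertices and 3 edges, delete both glued faces → V=27, E=55, F=30.
Attach a dodecagonal pyramid (V=13, E=24, F=13) along a 3-gon: merge 3 vertices and 3 edges, delete both glued faces → V=37, E=76, F=41.
Check: V − E + F = 37 − 76 + 41 = 2.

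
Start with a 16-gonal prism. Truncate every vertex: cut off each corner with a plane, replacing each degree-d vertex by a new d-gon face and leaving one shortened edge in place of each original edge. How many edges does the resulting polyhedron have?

144

The base solid has V = 32, E = 48, F = 18.
Truncation replaces each original edge-end by a new vertex, so V′ = 2E = 96.
Each original edge survives, and each old vertex of degree d contributes d new edges; summing degrees gives Σd = 2E, so E′ = E + 2E = 3E = 144.
Each original face survives and each original vertex becomes one new face: F′ = F + V = 50.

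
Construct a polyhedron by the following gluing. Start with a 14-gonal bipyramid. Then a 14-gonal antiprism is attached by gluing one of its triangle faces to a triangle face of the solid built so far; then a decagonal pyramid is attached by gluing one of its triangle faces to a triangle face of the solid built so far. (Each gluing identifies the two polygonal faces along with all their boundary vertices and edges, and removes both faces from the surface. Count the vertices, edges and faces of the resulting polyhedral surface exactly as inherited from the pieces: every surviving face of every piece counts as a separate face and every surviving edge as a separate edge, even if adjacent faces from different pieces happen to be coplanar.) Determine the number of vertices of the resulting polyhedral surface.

49

A 14-gonal bipyramid: V=16, E=42, F=28.
Attach a 14-gonal antiprism (V=28, E=56, F=30) along a 3-gon: merge 3 vertices and 3 edges, delete both glued faces → V=41, E=95, F=56.
Attach a decagonal pyramid (V=11, E=20, F=11) along a 3-gon: merge 3 vertices and 3 edges, delete both glued faces → V=49, E=112, F=65.
Check: V − E + F = 49 − 112 + 65 = 2.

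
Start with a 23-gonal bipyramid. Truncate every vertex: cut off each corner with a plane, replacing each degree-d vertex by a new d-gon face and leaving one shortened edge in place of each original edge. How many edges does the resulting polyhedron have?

207

The base solid has V = 25, E = 69, F = 46.
Truncation replaces each original edge-end by a new vertex, so V′ = 2E = 138.
Each original edge survives, and each old vertex of degree d contributes d new edges; summing degrees gives Σd = 2E, so E′ = E + 2E = 3E = 207.
Each original face survives and each original vertex becomes one new face: F′ = F + V = 71.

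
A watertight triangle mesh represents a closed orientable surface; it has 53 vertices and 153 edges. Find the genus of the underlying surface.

0

Every face is a triangle and each edge borders two faces, so 3F = 2·153, giving F = 102.
χ = V − E + F = 53 − 153 + 102 = 2.
For a closed orientable surface χ = 2 − 2g, so g = (2 − (2))/2 = 0.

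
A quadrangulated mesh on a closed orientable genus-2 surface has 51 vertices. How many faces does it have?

53

χ = 2 − 2·2 = -2, and every face is a square so 4F = 2E.
V − E + F = -2 with E = 4F/2 gives 51 − (4/2 − 1)·F = -2, so F = 53 and E = 106.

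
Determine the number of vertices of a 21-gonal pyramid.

22

A pyramid on an n-gon base has one n-gon and n triangles: V = 21 + 1 = 22, E = 2·21 = 42, F = 21 + 1 = 22.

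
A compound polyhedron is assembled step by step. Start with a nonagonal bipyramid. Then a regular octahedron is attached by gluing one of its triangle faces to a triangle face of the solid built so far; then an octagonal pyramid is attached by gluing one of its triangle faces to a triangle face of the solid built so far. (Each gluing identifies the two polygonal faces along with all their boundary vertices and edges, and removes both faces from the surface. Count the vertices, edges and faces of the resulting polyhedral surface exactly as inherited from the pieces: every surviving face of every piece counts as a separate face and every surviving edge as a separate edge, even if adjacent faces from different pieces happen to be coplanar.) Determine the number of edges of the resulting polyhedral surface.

49

A nonagonal bipyramid: V=11, E=27, F=18.
Attach a regular octahedron (V=6, E=12, F=8) along a 3-gon: merge 3 vertices and 3 edges, delete both glued faces → V=14, E=36, F=24.
Attach an octagonal pyramid (V=9, E=16, F=9) along a 3-gon: merge 3 vertices and 3 edges, delete both glued faces → V=20, E=49, F=31.
Check: V − E + F = 20 − 49 + 31 = 2.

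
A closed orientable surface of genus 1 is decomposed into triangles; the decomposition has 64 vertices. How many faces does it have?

χ = 2 − 2·1 = 0, and every face is a triangle so 3F = 2E.
V − E + F = 0 with E = 3F/2 gives 64 − (3/2 − 1)·F = 0, so F = 128 and E = 192.

128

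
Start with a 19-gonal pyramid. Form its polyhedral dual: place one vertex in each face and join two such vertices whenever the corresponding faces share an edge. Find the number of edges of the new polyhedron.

38

The base solid has V = 20, E = 38, F = 20.
The dual swaps V and F and preserves E: V′ = F = 20, E′ = E = 38, F′ = V = 20.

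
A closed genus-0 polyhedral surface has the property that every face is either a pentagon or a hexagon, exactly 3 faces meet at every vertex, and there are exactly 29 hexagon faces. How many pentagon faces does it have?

Let x be the number of pentagons; then F = 29 + x.
Edge–face incidences: 2E = 6·29 + 5·x = 174 + 5x.
Every vertex has degree 3, so 3V = 2E.
Euler: V − E + F = 2 ⇒ (2E)/3 − E + (29 + x) = 2.
Multiply by 6: 2·(2E) − 3·(2E) + 6·(29 + x) = 12, i.e. 174 + 6x − (174 + 5x) = 12.
Collecting terms: x = 12.
Then 2E = 174 + 5·12 = 234, so E = 117, V = 2E/3 = 78, F = 29 + 12 = 41.

12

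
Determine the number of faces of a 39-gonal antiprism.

80

An antiprism on an n-gon has two n-gon caps and 2n triangles: V = 2·39 = 78, E = 4·39 = 156, F = 2·39 + 2 = 80.
Check: V − E + F = 78 − 156 + 80 = 2.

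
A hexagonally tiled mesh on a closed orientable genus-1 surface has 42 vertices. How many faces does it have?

21

χ = 2 − 2·1 = 0, and every face is a hexagon so 6F = 2E.
V − E + F = 0 with E = 6F/2 gives 42 − (6/2 − 1)·F = 0, so F = 21 and E = 63.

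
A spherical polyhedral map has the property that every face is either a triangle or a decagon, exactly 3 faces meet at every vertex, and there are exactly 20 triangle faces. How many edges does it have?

Let x be the number of decagons; then F = 20 + x.
Edge–face incidences: 2E = 3·20 + 10·x = 60 + 10x.
Every vertex has degree 3, so 3V = 2E.
Euler: V − E + F = 2 ⇒ (2E)/3 − E + (20 + x) = 2.
Multiply by 6: 2·(2E) − 3·(2E) + 6·(20 + x) = 12, i.e. 120 + 6x − (60 + 10x) = 12.
Collecting terms: −4x + 60 = 12, so −4x = −48, so x = 12.
Then 2E = 60 + 10·12 = 180, so E = 90, V = 2E/3 = 60, F = 20 + 12 = 32.

90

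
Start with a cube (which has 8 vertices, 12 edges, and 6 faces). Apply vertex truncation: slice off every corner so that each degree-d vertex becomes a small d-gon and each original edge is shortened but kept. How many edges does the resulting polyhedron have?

36

Truncation replaces each original edge-end by a new vertex, so V′ = 2E = 24.
Each original edge survives, and each old vertex of degree d contributes d new edges; summing degrees gives Σd = 2E, so E′ = E + 2E = 3E = 36.
Each original face survives and each original vertex becomes one new face: F′ = F + V = 14.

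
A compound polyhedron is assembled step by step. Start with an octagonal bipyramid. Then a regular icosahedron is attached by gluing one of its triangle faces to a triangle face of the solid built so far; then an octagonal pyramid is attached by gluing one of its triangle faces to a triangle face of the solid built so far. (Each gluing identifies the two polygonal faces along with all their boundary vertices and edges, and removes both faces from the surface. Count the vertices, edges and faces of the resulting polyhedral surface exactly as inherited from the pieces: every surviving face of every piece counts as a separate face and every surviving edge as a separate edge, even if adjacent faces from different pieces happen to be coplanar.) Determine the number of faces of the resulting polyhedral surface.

An octagonal bipyramid: V=10, E=24, F=16.
Attach a regular icosahedron (V=12, E=30, F=20) along a 3-gon: merge 3 vertices and 3 edges, delete both glued faces → V=19, E=51, F=34.
Attach an octagonal pyramid (V=9, E=16, F=9) along a 3-gon: merge 3 vertices and 3 edges, delete both glued faces → V=25, E=64, F=41.
Check: V − E + F = 25 − 64 + 41 = 2.

41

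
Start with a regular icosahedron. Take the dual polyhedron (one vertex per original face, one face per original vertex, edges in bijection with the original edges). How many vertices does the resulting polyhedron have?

The base solid has V = 12, E = 30, F = 20.
The dual swaps V and F and preserves E: V′ = F = 20, E′ = E = 30, F′ = V = 12.

20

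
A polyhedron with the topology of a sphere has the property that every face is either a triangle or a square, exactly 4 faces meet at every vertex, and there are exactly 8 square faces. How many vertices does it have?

14

Let x be the number of triangles; then F = 8 + x.
Edge–face incidences: 2E = 4·8 + 3·x = 32 + 3x.
Every vertex has degree 4, so 4V = 2E.
Euler: V − E + F = 2 ⇒ (2E)/4 − E + (8 + x) = 2.
Multiply by 8: 2·(2E) − 4·(2E) + 8·(8 + x) = 16, i.e. 64 + 8x − 2·(32 + 3x) = 16.
Collecting terms: 2x = 16, so x = 8.
Then 2E = 32 + 3·8 = 56, so E = 28, V = 2E/4 = 14, F = 8 + 8 = 16.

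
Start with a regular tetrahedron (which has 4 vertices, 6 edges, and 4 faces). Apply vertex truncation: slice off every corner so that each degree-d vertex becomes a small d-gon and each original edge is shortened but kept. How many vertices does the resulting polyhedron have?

Truncation replaces each original edge-end by a new vertex, so V′ = 2E = 12.
Each original edge survives, and each old vertex of degree d contributes d new edges; summing degrees gives Σd = 2E, so E′ = E + 2E = 3E = 18.
Each original face survives and each original vertex becomes one new face: F′ = F + V = 8.

12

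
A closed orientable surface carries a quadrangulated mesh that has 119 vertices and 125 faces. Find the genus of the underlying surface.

4

Every face is a square, so 2E = 4·125 = 500, giving E = 250.
χ = V − E + F = 119 − 250 + 125 = -6.
For a closed orientable surface χ = 2 − 2g, so g = (2 − (-6))/2 = 4.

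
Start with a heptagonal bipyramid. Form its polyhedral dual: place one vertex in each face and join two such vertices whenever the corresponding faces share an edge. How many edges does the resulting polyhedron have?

21

The base solid has V = 9, E = 21, F = 14.
The dual swaps V and F and preserves E: V′ = F = 14, E′ = E = 21, F′ = V = 9.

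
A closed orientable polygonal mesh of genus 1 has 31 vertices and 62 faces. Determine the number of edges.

93

For a closed orientable surface of genus 1, χ = 2 − 2·1 = 0.
E = V + F − (0) = 31 + 62 − (0) = 93.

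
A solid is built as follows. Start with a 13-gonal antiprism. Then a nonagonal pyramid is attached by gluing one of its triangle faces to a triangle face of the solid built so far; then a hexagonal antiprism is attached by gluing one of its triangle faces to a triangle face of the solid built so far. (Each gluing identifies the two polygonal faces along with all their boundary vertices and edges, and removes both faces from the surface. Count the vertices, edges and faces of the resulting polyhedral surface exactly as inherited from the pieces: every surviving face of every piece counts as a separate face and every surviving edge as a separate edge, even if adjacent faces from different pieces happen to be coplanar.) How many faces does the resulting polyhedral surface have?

48

A 13-gonal antiprism: V=26, E=52, F=28.
Attach a nonagonal pyramid (V=10, E=18, F=10) along a 3-gon: merge 3 vertices and 3 edges, delete both glued faces → V=33, E=67, F=36.
Attach a hexagonal antiprism (V=12, E=24, F=14) along a 3-gon: merge 3 vertices and 3 edges, delete both glued faces → V=42, E=88, F=48.
Check: V − E + F = 42 − 88 + 48 = 2.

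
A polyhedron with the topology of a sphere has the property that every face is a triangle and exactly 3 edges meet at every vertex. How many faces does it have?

4

Each face has 3 edges and each edge borders two faces, so 2E = 3F.
Each vertex has degree 3, so 3V = 2E and hence V = 3F/3.
Euler: V − E + F = 2 ⇒ (3F/3) − (3F/2) + F = 2.
Multiply by 6: (6 − 9 + 6)F = 12, i.e. 3F = 12.
So F = 4, E = 3·4/2 = 6, V = 3·4/3 = 4.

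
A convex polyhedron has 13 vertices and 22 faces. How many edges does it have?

Here V − E + F = 2.
E = V + F − (2) = 13 + 22 − (2) = 33.

33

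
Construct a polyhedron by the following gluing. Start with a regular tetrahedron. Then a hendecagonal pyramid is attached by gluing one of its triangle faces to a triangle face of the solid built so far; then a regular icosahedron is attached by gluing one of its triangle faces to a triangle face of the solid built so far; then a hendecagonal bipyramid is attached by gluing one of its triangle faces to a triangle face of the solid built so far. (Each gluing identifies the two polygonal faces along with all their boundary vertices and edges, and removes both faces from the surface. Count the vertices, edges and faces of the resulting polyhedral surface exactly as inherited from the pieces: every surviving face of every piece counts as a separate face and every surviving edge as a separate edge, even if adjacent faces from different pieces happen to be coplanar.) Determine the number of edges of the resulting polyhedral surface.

A regular tetrahedron: V=4, E=6, F=4.
Attach a hendecagonal pyramid (V=12, E=22, F=12) along a 3-gon: merge 3 vertices and 3 edges, delete both glued faces → V=13, E=25, F=14.
Attach a regular icosahedron (V=12, E=30, F=20) along a 3-gon: merge 3 vertices and 3 edges, delete both glued faces → V=22, E=52, F=32.
Attach a hendecagonal bipyramid (V=13, E=33, F=22) along a 3-gon: merge 3 vertices and 3 edges, delete both glued faces → V=32, E=82, F=52.
Check: V − E + F = 32 − 82 + 52 = 2.

82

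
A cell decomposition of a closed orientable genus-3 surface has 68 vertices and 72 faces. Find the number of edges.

144

For a closed orientable surface of genus 3, χ = 2 − 2·3 = -4.
E = V + F − (-4) = 68 + 72 − (-4) = 144.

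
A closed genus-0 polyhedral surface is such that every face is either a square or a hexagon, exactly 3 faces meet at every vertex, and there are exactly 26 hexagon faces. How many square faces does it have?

Let x be the number of squares; then F = 26 + x.
Edge–face incidences: 2E = 6·26 + 4·x = 156 + 4x.
Every vertex has degree 3, so 3V = 2E.
Euler: V − E + F = 2 ⇒ (2E)/3 − E + (26 + x) = 2.
Multiply by 6: 2·(2E) − 3·(2E) + 6·(26 + x) = 12, i.e. 156 + 6x − (156 + 4x) = 12.
Collecting terms: 2x = 12, so x = 6.
Then 2E = 156 + 4·6 = 180, so E = 90, V = 2E/3 = 60, F = 26 + 6 = 32.

6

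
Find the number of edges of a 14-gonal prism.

A prism on an n-gon has two n-gon bases and n rectangular sides: V = 2·14 = 28, E = 3·14 = 42, F = 14 + 2 = 16.

42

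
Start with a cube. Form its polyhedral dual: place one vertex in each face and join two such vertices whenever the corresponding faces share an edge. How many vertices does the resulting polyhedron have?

The base solid has V = 8, E = 12, F = 6.
The dual swaps V and F and preserves E: V′ = F = 6, E′ = E = 12, F′ = V = 8.

6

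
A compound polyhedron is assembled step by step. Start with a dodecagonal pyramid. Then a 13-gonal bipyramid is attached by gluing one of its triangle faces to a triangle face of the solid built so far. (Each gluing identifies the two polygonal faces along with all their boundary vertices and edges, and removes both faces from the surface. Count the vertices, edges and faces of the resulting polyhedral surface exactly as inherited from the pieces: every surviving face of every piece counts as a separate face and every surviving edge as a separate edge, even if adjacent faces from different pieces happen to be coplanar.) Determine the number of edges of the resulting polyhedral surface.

A dodecagonal pyramid: V=13, E=24, F=13.
Attach a 13-gonal bipyramid (V=15, E=39, F=26) along a 3-gon: merge 3 vertices and 3 edges, delete both glued faces → V=25, E=60, F=37.
Check: V − E + F = 25 − 60 + 37 = 2.

60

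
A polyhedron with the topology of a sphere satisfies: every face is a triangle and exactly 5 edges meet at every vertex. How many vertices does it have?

Each face has 3 edges and each edge borders two faces, so 2E = 3F.
Each vertex has degree 5, so 5V = 2E and hence V = 3F/5.
Euler: V − E + F = 2 ⇒ (3F/5) − (3F/2) + F = 2.
Multiply by 10: (6 − 15 + 10)F = 20, i.e. 1F = 20.
So F = 20, E = 3·20/2 = 30, V = 3·20/5 = 12.

12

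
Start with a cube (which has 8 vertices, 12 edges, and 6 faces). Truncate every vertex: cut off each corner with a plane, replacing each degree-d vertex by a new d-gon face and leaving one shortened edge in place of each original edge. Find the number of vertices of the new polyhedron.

Truncation replaces each original edge-end by a new vertex, so V′ = 2E = 24.
Each original edge survives, and each old vertex of degree d contributes d new edges; summing degrees gives Σd = 2E, so E′ = E + 2E = 3E = 36.
Each original face survives and each original vertex becomes one new face: F′ = F + V = 14.

24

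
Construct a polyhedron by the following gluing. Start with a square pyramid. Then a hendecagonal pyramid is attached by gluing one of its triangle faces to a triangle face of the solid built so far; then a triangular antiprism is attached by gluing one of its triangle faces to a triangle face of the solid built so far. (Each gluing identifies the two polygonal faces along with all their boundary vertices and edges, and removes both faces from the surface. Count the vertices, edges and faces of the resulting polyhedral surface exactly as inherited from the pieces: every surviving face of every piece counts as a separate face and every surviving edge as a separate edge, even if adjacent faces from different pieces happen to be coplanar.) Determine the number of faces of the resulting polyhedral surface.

21

A square pyramid: V=5, E=8, F=5.
Attach a hendecagonal pyramid (V=12, E=22, F=12) along a 3-gon: merge 3 vertices and 3 edges, delete both glued faces → V=14, E=27, F=15.
Attach a triangular antiprism (V=6, E=12, F=8) along a 3-gon: merge 3 vertices and 3 edges, delete both glued faces → V=17, E=36, F=21.
Check: V − E + F = 17 − 36 + 21 = 2.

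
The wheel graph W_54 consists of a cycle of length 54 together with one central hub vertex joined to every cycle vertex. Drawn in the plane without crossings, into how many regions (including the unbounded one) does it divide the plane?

55

W_54 has V = 54 + 1 = 55 vertices and E = 2·54 = 108 edges.
By Euler's formula F = 2 − V + E = 2 − 55 + 108 = 55.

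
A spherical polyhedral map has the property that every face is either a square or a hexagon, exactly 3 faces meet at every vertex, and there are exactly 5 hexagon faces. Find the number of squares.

6

Let x be the number of squares; then F = 5 + x.
Edge–face incidences: 2E = 6·5 + 4·x = 30 + 4x.
Every vertex has degree 3, so 3V = 2E.
Euler: V − E + F = 2 ⇒ (2E)/3 − E + (5 + x) = 2.
Multiply by 6: 2·(2E) − 3·(2E) + 6·(5 + x) = 12, i.e. 30 + 6x − (30 + 4x) = 12.
Collecting terms: 2x = 12, so x = 6.
Then 2E = 30 + 4·6 = 54, so E = 27, V = 2E/3 = 18, F = 5 + 6 = 11.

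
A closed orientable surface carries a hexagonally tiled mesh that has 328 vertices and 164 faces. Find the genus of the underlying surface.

1

Every face is a hexagon, so 2E = 6·164 = 984, giving E = 492.
χ = V − E + F = 328 − 492 + 164 = 0.
For a closed orientable surface χ = 2 − 2g, so g = (2 − (0))/2 = 1.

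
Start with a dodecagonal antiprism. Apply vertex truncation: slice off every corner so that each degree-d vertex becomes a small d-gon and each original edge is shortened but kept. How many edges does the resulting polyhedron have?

The base solid has V = 24, E = 48, F = 26.
Truncation replaces each original edge-end by a new vertex, so V′ = 2E = 96.
Each original edge survives, and each old vertex of degree d contributes d new edges; summing degrees gives Σd = 2E, so E′ = E + 2E = 3E = 144.
Each original face survives and each original vertex becomes one new face: F′ = F + V = 50.

144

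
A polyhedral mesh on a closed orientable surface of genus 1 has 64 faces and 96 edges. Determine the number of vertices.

For a closed orientable surface of genus 1, χ = 2 − 2·1 = 0.
V = 0 + E − F = 0 + 96 − 64 = 32.

32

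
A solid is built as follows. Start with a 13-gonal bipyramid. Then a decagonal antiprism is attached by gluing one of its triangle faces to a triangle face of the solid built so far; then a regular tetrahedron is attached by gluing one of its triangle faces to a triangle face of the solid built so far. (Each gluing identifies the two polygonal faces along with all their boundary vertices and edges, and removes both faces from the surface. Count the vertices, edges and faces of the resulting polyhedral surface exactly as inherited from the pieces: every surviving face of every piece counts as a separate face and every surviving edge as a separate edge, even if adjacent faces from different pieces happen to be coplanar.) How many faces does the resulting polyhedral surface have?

48

A 13-gonal bipyramid: V=15, E=39, F=26.
Attach a decagonal antiprism (V=20, E=40, F=22) along a 3-gon: merge 3 vertices and 3 edges, delete both glued faces → V=32, E=76, F=46.
Attach a regular tetrahedron (V=4, E=6, F=4) along a 3-gon: merge 3 vertices and 3 edges, delete both glued faces → V=33, E=79, F=48.
Check: V − E + F = 33 − 79 + 48 = 2.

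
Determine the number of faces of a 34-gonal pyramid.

A pyramid on an n-gon base has one n-gon and n triangles: V = 34 + 1 = 35, E = 2·34 = 68, F = 34 + 1 = 35.
Check: V − E + F = 35 − 68 + 35 = 2.

35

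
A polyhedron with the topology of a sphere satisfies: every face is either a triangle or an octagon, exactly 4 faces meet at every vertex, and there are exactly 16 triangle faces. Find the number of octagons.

2

Let x be the number of octagons; then F = 16 + x.
Edge–face incidences: 2E = 3·16 + 8·x = 48 + 8x.
Every vertex has degree 4, so 4V = 2E.
Euler: V − E + F = 2 ⇒ (2E)/4 − E + (16 + x) = 2.
Multiply by 8: 2·(2E) − 4·(2E) + 8·(16 + x) = 16, i.e. 128 + 8x − 2·(48 + 8x) = 16.
Collecting terms: −8x + 32 = 16, so −8x = −16, so x = 2.
Then 2E = 48 + 8·2 = 64, so E = 32, V = 2E/4 = 16, F = 16 + 2 = 18.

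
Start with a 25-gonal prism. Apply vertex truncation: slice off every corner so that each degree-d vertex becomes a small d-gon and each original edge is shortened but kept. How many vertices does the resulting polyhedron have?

150

The base solid has V = 50, E = 75, F = 27.
Truncation replaces each original edge-end by a new vertex, so V′ = 2E = 150.
Each original edge survives, and each old vertex of degree d contributes d new edges; summing degrees gives Σd = 2E, so E′ = E + 2E = 3E = 225.
Each original face survives and each original vertex becomes one new face: F′ = F + V = 77.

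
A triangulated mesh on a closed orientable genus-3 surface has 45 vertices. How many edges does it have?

χ = 2 − 2·3 = -4, and every face is a triangle so 3F = 2E.
V − E + F = -4 with E = 3F/2 gives 45 − (3/2 − 1)·F = -4, so F = 98 and E = 147.

147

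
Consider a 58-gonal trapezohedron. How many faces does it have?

The n-trapezohedron (dual of the n-antiprism) has V = 2·58 + 2 = 118, E = 4·58 = 232, F = 2·58 = 116.
Check: V − E + F = 118 − 232 + 116 = 2.

116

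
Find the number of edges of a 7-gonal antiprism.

An antiprism on an n-gon has two n-gon caps and 2n triangles: V = 2·7 = 14, E = 4·7 = 28, F = 2·7 + 2 = 16.
Check: V − E + F = 14 − 28 + 16 = 2.

28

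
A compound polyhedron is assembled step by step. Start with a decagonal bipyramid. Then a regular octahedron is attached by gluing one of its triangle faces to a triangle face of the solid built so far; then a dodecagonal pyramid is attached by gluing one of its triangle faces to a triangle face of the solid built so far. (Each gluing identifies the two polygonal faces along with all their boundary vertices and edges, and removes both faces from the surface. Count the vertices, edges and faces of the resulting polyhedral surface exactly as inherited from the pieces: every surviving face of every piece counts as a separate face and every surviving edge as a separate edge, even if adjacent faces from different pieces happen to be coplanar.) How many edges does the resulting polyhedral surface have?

A decagonal bipyramid: V=12, E=30, F=20.
Attach a regular octahedron (V=6, E=12, F=8) along a 3-gon: merge 3 vertices and 3 edges, delete both glued faces → V=15, E=39, F=26.
Attach a dodecagonal pyramid (V=13, E=24, F=13) along a 3-gon: merge 3 vertices and 3 edges, delete both glued faces → V=25, E=60, F=37.
Check: V − E + F = 25 − 60 + 37 = 2.

60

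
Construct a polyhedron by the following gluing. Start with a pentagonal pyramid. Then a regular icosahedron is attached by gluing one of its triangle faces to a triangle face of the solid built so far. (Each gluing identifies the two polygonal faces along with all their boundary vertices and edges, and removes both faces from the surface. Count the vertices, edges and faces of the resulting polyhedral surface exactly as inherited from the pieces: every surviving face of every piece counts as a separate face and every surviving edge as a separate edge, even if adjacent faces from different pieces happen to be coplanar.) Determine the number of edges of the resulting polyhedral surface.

37

A pentagonal pyramid: V=6, E=10, F=6.
Attach a regular icosahedron (V=12, E=30, F=20) along a 3-gon: merge 3 vertices and 3 edges, delete both glued faces → V=15, E=37, F=24.
Check: V − E + F = 15 − 37 + 24 = 2.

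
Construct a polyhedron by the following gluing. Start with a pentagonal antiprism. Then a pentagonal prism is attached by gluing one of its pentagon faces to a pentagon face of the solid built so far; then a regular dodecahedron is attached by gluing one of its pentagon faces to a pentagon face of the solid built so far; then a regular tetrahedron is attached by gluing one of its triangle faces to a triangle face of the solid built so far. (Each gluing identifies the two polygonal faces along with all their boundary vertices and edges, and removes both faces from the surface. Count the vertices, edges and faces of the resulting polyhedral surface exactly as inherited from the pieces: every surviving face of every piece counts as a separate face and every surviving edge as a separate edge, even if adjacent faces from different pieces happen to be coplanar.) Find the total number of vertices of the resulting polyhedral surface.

A pentagonal antiprism: V=10, E=20, F=12.
Attach a pentagonal prism (V=10, E=15, F=7) along a 5-gon: merge 5 vertices and 5 edges, delete both glued faces → V=15, E=30, F=17.
Attach a regular dodecahedron (V=20, E=30, F=12) along a 5-gon: merge 5 vertices and 5 edges, delete both glued faces → V=30, E=55, F=27.
Attach a regular tetrahedron (V=4, E=6, F=4) along a 3-gon: merge 3 vertices and 3 edges, delete both glued faces → V=31, E=58, F=29.
Check: V − E + F = 31 − 58 + 29 = 2.

31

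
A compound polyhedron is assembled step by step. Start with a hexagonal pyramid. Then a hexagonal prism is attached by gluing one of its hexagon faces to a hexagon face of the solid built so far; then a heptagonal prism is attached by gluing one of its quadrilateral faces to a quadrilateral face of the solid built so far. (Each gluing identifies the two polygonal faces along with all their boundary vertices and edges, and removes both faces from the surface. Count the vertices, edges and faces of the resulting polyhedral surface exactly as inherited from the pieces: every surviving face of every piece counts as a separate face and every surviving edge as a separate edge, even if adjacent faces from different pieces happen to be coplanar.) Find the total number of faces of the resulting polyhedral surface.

20

A hexagonal pyramid: V=7, E=12, F=7.
Attach a hexagonal prism (V=12, E=18, F=8) along a 6-gon: merge 6 vertices and 6 edges, delete both glued faces → V=13, E=24, F=13.
Attach a heptagonal prism (V=14, E=21, F=9) along a 4-gon: merge 4 vertices and 4 edges, delete both glued faces → V=23, E=41, F=20.
Check: V − E + F = 23 − 41 + 20 = 2.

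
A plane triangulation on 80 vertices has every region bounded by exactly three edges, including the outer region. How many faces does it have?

In a plane triangulation 3F = 2E and V − E + F = 2, so F = 2V − 4 = 2·80 − 4 = 156.

156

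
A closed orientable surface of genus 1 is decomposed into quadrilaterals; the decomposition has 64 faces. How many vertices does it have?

χ = 2 − 2·1 = 0, and every face is a square so 4F = 2E.
E = 4·64/2 = 128. Then V = 0 + E − F = 0 + 128 − 64 = 64.

64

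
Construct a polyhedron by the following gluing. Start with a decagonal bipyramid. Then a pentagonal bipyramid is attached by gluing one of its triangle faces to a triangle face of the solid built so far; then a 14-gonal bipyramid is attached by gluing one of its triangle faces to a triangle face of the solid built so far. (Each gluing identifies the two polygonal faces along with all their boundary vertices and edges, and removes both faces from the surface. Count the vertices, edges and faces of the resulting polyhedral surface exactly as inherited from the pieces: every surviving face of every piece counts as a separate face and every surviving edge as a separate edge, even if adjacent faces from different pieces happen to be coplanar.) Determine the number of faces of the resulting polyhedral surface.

A decagonal bipyramid: V=12, E=30, F=20.
Attach a pentagonal bipyramid (V=7, E=15, F=10) along a 3-gon: merge 3 vertices and 3 edges, delete both glued faces → V=16, E=42, F=28.
Attach a 14-gonal bipyramid (V=16, E=42, F=28) along a 3-gon: merge 3 vertices and 3 edges, delete both glued faces → V=29, E=81, F=54.
Check: V − E + F = 29 − 81 + 54 = 2.

54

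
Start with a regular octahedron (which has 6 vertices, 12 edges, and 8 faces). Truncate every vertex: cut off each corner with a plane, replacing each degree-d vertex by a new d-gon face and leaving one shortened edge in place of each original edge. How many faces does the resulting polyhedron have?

14

Truncation replaces each original edge-end by a new vertex, so V′ = 2E = 24.
Each original edge survives, and each old vertex of degree d contributes d new edges; summing degrees gives Σd = 2E, so E′ = E + 2E = 3E = 36.
Each original face survives and each original vertex becomes one new face: F′ = F + V = 14.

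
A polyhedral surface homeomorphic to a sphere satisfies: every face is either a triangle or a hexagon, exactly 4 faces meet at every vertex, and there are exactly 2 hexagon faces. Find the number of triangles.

12

Let x be the number of triangles; then F = 2 + x.
Edge–face incidences: 2E = 6·2 + 3·x = 12 + 3x.
Every vertex has degree 4, so 4V = 2E.
Euler: V − E + F = 2 ⇒ (2E)/4 − E + (2 + x) = 2.
Multiply by 8: 2·(2E) − 4·(2E) + 8·(2 + x) = 16, i.e. 16 + 8x − 2·(12 + 3x) = 16.
Collecting terms: 2x − 8 = 16, so 2x = 24, so x = 12.
Then 2E = 12 + 3·12 = 48, so E = 24, V = 2E/4 = 12, F = 2 + 12 = 14.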